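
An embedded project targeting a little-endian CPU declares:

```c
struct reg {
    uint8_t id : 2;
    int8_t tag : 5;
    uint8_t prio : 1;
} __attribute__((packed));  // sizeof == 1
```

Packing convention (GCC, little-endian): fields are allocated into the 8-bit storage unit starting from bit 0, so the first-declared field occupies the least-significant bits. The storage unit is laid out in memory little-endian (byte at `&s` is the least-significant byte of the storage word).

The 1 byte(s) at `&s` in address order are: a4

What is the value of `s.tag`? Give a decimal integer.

9

[0]=0xa4 (little-endian) → word 0xa4
id [0+:2] = (word>>0) & 0x3 = 0
tag [2+:5] = (word>>2) & 0x1f = 9  ←
prio [7+:1] = (word>>7) & 0x1 = 1
tag signed 5b, MSB=0: value = 9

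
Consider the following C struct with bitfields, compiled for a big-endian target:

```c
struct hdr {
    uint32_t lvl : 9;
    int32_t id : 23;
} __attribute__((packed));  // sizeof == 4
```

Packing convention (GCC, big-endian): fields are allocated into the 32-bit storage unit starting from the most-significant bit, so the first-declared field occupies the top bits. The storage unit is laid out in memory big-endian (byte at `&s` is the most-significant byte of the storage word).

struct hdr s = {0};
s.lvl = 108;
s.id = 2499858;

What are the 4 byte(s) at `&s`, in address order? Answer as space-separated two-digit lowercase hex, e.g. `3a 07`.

lvl:9 = 108 → 0x6c << 23 → word 0x36000000
id:23 = 2499858 → 0x262512 << 0 → word 0x36262512
word = 0x36262512 → big-endian bytes:
  [0]=0x36  [1]=0x26  [2]=0x25  [3]=0x12

36 26 25 12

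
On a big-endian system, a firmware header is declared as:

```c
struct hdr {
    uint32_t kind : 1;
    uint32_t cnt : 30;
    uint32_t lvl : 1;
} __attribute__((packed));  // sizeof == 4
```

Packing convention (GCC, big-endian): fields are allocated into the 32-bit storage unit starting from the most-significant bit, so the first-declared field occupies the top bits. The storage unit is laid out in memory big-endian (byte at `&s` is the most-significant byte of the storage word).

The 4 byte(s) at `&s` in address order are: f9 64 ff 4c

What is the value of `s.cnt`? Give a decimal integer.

1018331046

[0]=0xf9 [1]=0x64 [2]=0xff [3]=0x4c (big-endian) → word 0xf964ff4c
kind:1 @ bit 31 → (0xf964ff4c>>31)&0x1 = 0x1
cnt:30 @ bit 1 → (0xf964ff4c>>1)&0x3fffffff = 0x3cb27fa6  ←
lvl:1 @ bit 0 → (0xf964ff4c>>0)&0x1 = 0x0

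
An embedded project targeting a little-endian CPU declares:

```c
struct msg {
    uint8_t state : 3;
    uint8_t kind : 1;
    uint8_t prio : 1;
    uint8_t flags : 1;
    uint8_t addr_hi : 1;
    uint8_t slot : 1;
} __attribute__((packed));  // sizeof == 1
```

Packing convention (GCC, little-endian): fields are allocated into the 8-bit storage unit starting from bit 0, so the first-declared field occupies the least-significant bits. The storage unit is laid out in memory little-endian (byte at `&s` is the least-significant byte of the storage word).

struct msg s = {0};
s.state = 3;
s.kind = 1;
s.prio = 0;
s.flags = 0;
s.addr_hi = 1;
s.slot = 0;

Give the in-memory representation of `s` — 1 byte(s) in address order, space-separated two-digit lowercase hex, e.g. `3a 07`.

4b

state (3b) val=3 bits=0x3 at bit 0: 0x03
kind (1b) val=1 bits=0x1 at bit 3: 0x0b
prio (1b) val=0 bits=0x0 at bit 4: 0x0b
flags (1b) val=0 bits=0x0 at bit 5: 0x0b
addr_hi (1b) val=1 bits=0x1 at bit 6: 0x4b
slot (1b) val=0 bits=0x0 at bit 7: 0x4b
word = 0x4b → little-endian bytes:
  [0]=0x4b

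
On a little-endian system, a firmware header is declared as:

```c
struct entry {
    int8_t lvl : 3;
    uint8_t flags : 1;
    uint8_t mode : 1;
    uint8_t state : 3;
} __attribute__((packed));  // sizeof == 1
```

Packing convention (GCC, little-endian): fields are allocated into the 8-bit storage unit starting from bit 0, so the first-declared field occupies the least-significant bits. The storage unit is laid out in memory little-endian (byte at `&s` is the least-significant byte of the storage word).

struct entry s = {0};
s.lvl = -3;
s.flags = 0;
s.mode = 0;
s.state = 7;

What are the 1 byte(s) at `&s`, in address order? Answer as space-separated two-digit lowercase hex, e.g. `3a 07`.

e5

lvl:3 = -3 → 0x5 << 0 → word 0x05
flags:1 = 0 → 0x0 << 3 → word 0x05
mode:1 = 0 → 0x0 << 4 → word 0x05
state:3 = 7 → 0x7 << 5 → word 0xe5
word = 0xe5 → little-endian bytes:
  [0]=0xe5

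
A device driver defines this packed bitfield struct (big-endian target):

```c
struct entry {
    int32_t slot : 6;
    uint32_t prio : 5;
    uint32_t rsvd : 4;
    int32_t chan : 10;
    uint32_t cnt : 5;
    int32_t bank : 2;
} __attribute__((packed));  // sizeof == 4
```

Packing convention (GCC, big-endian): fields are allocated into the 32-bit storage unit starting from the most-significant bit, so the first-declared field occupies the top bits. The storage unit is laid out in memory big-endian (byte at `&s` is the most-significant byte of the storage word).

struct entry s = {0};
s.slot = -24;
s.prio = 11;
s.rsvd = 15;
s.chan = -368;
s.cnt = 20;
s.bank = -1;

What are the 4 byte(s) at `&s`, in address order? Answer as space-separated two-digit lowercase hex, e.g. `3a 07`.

[26+:6] slot=-24 & 0x3f = 0x28; word=0xa0000000
[21+:5] prio=11 & 0x1f = 0xb; word=0xa1600000
[17+:4] rsvd=15 & 0xf = 0xf; word=0xa17e0000
[7+:10] chan=-368 & 0x3ff = 0x290; word=0xa17f4800
[2+:5] cnt=20 & 0x1f = 0x14; word=0xa17f4850
[0+:2] bank=-1 & 0x3 = 0x3; word=0xa17f4853
word = 0xa17f4853 → big-endian bytes:
  [0]=0xa1  [1]=0x7f  [2]=0x48  [3]=0x53

a1 7f 48 53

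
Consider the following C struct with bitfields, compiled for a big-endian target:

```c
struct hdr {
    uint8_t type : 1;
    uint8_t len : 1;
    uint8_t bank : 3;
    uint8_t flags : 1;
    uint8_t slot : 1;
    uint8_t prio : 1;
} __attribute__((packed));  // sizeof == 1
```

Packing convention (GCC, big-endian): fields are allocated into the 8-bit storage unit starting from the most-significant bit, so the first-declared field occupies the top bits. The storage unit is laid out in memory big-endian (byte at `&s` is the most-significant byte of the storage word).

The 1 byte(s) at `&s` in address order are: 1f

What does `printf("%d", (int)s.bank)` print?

[0]=0x1f (big-endian) → word 0x1f
type [7+:1] = (word>>7) & 0x1 = 0
len [6+:1] = (word>>6) & 0x1 = 0
bank [3+:3] = (word>>3) & 0x7 = 3  ←
flags [2+:1] = (word>>2) & 0x1 = 1
slot [1+:1] = (word>>1) & 0x1 = 1
prio [0+:1] = (word>>0) & 0x1 = 1

3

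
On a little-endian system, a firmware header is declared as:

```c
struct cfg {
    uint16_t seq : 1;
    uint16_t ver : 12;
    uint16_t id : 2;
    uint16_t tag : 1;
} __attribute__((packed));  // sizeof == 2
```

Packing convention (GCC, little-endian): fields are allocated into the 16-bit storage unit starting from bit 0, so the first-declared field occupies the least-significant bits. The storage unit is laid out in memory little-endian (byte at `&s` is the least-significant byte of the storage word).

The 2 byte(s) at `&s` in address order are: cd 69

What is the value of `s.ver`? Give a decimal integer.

1254

[0]=0xcd [1]=0x69 (little-endian) → word 0x69cd
seq:1 @ bit 0 → (0x69cd>>0)&0x1 = 0x1
ver:12 @ bit 1 → (0x69cd>>1)&0xfff = 0x4e6  ←
id:2 @ bit 13 → (0x69cd>>13)&0x3 = 0x3
tag:1 @ bit 15 → (0x69cd>>15)&0x1 = 0x0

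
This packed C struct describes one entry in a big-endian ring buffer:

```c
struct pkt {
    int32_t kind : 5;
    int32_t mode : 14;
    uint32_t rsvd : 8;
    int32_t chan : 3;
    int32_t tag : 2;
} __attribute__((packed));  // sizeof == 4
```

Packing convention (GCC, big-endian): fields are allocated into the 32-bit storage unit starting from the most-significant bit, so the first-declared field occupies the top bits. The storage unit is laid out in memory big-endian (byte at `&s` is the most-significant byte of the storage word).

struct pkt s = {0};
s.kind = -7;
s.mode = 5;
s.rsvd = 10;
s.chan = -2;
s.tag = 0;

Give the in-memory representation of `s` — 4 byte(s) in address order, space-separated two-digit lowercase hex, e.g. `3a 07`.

[27+:5] kind=-7 & 0x1f = 0x19; word=0xc8000000
[13+:14] mode=5 & 0x3fff = 0x5; word=0xc800a000
[5+:8] rsvd=10 & 0xff = 0xa; word=0xc800a140
[2+:3] chan=-2 & 0x7 = 0x6; word=0xc800a158
[0+:2] tag=0 & 0x3 = 0x0; word=0xc800a158
word = 0xc800a158 → big-endian bytes:
  [0]=0xc8  [1]=0x00  [2]=0xa1  [3]=0x58

c8 00 a1 58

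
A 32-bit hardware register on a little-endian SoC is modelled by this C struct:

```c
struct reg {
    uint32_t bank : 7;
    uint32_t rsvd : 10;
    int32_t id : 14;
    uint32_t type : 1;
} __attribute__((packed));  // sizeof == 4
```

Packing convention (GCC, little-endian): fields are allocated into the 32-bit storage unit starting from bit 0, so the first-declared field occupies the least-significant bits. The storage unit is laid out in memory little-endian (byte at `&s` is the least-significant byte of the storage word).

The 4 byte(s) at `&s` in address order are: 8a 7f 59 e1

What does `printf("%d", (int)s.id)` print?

[0]=0x8a [1]=0x7f [2]=0x59 [3]=0xe1 (little-endian) → word 0xe1597f8a
bank [0+:7] = (word>>0) & 0x7f = 10
rsvd [7+:10] = (word>>7) & 0x3ff = 767
id [17+:14] = (word>>17) & 0x3fff = 12460  ←
type [31+:1] = (word>>31) & 0x1 = 1
id signed 14b, MSB=1: 12460 - 16384 = -3924

-3924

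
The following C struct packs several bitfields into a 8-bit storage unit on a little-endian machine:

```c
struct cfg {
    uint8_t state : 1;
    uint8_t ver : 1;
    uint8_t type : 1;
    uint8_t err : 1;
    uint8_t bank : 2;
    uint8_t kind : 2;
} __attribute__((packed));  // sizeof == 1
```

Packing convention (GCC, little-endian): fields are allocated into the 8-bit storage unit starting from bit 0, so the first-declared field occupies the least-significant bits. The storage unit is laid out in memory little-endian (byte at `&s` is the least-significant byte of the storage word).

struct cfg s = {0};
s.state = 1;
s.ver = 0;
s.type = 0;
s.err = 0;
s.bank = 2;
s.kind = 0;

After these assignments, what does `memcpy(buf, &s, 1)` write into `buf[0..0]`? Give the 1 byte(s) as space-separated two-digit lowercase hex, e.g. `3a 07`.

[0+:1] state=1 & 0x1 = 0x1; word=0x01
[1+:1] ver=0 & 0x1 = 0x0; word=0x01
[2+:1] type=0 & 0x1 = 0x0; word=0x01
[3+:1] err=0 & 0x1 = 0x0; word=0x01
[4+:2] bank=2 & 0x3 = 0x2; word=0x21
[6+:2] kind=0 & 0x3 = 0x0; word=0x21
word = 0x21 → little-endian bytes:
  [0]=0x21

21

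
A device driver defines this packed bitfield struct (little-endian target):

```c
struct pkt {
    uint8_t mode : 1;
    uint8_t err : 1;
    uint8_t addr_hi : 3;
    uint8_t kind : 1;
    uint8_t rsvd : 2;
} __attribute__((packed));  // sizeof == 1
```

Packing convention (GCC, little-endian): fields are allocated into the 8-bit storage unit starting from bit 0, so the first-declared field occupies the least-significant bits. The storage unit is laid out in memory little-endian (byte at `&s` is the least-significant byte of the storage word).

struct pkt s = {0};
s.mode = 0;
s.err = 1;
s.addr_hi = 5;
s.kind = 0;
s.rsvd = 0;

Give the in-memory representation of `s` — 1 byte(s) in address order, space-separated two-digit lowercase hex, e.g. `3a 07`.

[0+:1] mode=0 & 0x1 = 0x0; word=0x00
[1+:1] err=1 & 0x1 = 0x1; word=0x02
[2+:3] addr_hi=5 & 0x7 = 0x5; word=0x16
[5+:1] kind=0 & 0x1 = 0x0; word=0x16
[6+:2] rsvd=0 & 0x3 = 0x0; word=0x16
word = 0x16 → little-endian bytes:
  [0]=0x16

16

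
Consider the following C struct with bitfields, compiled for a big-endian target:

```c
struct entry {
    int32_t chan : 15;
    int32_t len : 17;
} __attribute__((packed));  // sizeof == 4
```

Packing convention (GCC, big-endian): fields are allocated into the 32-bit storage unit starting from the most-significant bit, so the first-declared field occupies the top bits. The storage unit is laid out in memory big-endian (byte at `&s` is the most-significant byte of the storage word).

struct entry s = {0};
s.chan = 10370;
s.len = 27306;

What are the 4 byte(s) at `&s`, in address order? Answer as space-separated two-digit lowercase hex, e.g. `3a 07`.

chan (15b) val=10370 bits=0x2882 at bit 17: 0x51040000
len (17b) val=27306 bits=0x6aaa at bit 0: 0x51046aaa
word = 0x51046aaa → big-endian bytes:
  [0]=0x51  [1]=0x04  [2]=0x6a  [3]=0xaa

51 04 6a aa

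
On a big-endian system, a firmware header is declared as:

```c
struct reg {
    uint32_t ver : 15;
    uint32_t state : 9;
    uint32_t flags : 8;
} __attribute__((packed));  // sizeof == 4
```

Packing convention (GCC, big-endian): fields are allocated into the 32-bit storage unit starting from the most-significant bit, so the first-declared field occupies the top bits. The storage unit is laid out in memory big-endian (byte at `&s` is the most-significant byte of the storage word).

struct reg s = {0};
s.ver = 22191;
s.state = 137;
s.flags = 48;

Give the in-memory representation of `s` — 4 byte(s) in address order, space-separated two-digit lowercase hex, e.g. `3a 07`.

ad 5e 89 30

ver:15 = 22191 → 0x56af << 17 → word 0xad5e0000
state:9 = 137 → 0x89 << 8 → word 0xad5e8900
flags:8 = 48 → 0x30 << 0 → word 0xad5e8930
word = 0xad5e8930 → big-endian bytes:
  [0]=0xad  [1]=0x5e  [2]=0x89  [3]=0x30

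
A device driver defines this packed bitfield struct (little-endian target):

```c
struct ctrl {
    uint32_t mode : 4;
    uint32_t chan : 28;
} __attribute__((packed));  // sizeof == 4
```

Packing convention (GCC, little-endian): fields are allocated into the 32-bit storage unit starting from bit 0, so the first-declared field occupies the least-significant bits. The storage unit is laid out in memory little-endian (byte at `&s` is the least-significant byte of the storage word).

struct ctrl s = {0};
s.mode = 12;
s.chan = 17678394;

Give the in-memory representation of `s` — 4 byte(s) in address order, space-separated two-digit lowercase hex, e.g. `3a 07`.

mode:4 = 12 → 0xc << 0 → word 0x0000000c
chan:28 = 17678394 → 0x10dc03a << 4 → word 0x10dc03ac
word = 0x10dc03ac → little-endian bytes:
  [0]=0xac  [1]=0x03  [2]=0xdc  [3]=0x10

ac 03 dc 10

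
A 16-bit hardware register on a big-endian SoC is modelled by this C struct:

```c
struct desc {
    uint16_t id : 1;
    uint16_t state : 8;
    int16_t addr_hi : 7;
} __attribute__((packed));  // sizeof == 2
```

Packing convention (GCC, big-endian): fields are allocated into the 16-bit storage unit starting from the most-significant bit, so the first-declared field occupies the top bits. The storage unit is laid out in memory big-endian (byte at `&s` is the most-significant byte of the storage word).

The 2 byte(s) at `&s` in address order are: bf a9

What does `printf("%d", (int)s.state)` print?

127

[0]=0xbf [1]=0xa9 (big-endian) → word 0xbfa9
id [15+:1] = (word>>15) & 0x1 = 1
state [7+:8] = (word>>7) & 0xff = 127  ←
addr_hi [0+:7] = (word>>0) & 0x7f = 41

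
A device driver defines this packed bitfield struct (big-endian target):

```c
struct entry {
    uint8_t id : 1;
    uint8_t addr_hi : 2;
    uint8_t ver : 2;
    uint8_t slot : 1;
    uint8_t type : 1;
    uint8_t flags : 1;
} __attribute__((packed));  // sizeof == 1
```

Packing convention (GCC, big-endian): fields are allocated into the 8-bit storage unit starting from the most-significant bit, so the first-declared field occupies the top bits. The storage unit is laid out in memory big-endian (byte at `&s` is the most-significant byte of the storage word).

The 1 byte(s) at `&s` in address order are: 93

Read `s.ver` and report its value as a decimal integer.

2

[0]=0x93 (big-endian) → word 0x93
id:1 @ bit 7 → (0x93>>7)&0x1 = 0x1
addr_hi:2 @ bit 5 → (0x93>>5)&0x3 = 0x0
ver:2 @ bit 3 → (0x93>>3)&0x3 = 0x2  ←
slot:1 @ bit 2 → (0x93>>2)&0x1 = 0x0
type:1 @ bit 1 → (0x93>>1)&0x1 = 0x1
flags:1 @ bit 0 → (0x93>>0)&0x1 = 0x1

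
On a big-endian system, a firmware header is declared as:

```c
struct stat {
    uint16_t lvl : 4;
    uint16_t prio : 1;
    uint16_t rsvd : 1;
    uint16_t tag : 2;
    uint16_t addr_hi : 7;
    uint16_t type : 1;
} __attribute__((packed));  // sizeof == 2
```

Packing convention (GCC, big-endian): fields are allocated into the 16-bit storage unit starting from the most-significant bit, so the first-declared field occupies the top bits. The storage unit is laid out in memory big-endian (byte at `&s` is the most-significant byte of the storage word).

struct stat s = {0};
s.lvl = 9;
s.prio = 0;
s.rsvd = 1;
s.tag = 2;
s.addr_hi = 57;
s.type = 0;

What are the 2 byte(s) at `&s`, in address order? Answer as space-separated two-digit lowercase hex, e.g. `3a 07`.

lvl:4 = 9 → 0x9 << 12 → word 0x9000
prio:1 = 0 → 0x0 << 11 → word 0x9000
rsvd:1 = 1 → 0x1 << 10 → word 0x9400
tag:2 = 2 → 0x2 << 8 → word 0x9600
addr_hi:7 = 57 → 0x39 << 1 → word 0x9672
type:1 = 0 → 0x0 << 0 → word 0x9672
word = 0x9672 → big-endian bytes:
  [0]=0x96  [1]=0x72

96 72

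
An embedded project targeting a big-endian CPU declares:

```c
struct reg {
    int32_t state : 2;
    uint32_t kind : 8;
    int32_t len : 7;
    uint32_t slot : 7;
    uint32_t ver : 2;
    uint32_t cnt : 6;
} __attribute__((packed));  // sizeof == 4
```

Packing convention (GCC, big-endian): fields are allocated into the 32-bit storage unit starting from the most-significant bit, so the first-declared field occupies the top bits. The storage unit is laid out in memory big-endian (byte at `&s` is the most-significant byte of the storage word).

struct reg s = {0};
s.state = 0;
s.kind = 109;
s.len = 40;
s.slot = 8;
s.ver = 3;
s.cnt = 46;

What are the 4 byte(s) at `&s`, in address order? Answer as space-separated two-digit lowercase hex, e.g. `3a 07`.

[30+:2] state=0 & 0x3 = 0x0; word=0x00000000
[22+:8] kind=109 & 0xff = 0x6d; word=0x1b400000
[15+:7] len=40 & 0x7f = 0x28; word=0x1b540000
[8+:7] slot=8 & 0x7f = 0x8; word=0x1b540800
[6+:2] ver=3 & 0x3 = 0x3; word=0x1b5408c0
[0+:6] cnt=46 & 0x3f = 0x2e; word=0x1b5408ee
word = 0x1b5408ee → big-endian bytes:
  [0]=0x1b  [1]=0x54  [2]=0x08  [3]=0xee

1b 54 08 ee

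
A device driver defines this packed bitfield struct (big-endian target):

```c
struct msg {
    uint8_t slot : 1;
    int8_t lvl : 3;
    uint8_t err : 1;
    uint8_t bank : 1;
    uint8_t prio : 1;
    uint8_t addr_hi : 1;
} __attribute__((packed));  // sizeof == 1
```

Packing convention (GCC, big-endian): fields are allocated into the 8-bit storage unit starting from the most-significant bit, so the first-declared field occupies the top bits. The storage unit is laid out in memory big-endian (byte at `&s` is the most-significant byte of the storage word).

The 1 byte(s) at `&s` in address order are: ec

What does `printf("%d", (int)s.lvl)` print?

[0]=0xec (big-endian) → word 0xec
slot:1 @ bit 7 → (0xec>>7)&0x1 = 0x1
lvl:3 @ bit 4 → (0xec>>4)&0x7 = 0x6  ←
err:1 @ bit 3 → (0xec>>3)&0x1 = 0x1
bank:1 @ bit 2 → (0xec>>2)&0x1 = 0x1
prio:1 @ bit 1 → (0xec>>1)&0x1 = 0x0
addr_hi:1 @ bit 0 → (0xec>>0)&0x1 = 0x0
lvl signed 3b, MSB=1: 6 - 8 = -2

-2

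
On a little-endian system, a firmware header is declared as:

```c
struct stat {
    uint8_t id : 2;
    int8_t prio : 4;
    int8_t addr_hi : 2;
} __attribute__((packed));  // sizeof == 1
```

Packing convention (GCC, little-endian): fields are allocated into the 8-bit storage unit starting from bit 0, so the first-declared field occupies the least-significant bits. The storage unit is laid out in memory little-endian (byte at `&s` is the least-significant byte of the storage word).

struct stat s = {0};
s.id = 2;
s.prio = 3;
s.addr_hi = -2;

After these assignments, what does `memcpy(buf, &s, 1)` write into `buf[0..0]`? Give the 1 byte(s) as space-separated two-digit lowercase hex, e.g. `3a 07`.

id:2 = 2 → 0x2 << 0 → word 0x02
prio:4 = 3 → 0x3 << 2 → word 0x0e
addr_hi:2 = -2 → 0x2 << 6 → word 0x8e
word = 0x8e → little-endian bytes:
  [0]=0x8e

8e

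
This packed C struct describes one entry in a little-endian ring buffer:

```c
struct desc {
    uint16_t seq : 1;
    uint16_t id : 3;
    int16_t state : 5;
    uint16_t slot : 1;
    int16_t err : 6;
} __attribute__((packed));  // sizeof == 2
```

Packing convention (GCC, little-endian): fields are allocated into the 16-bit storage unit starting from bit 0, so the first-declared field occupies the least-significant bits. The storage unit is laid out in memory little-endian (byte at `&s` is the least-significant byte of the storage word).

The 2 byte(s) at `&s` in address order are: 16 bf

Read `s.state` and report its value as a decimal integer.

-15

[0]=0x16 [1]=0xbf (little-endian) → word 0xbf16
seq [0+:1] = (word>>0) & 0x1 = 0
id [1+:3] = (word>>1) & 0x7 = 3
state [4+:5] = (word>>4) & 0x1f = 17  ←
slot [9+:1] = (word>>9) & 0x1 = 1
err [10+:6] = (word>>10) & 0x3f = 47
state signed 5b, MSB=1: 17 - 32 = -15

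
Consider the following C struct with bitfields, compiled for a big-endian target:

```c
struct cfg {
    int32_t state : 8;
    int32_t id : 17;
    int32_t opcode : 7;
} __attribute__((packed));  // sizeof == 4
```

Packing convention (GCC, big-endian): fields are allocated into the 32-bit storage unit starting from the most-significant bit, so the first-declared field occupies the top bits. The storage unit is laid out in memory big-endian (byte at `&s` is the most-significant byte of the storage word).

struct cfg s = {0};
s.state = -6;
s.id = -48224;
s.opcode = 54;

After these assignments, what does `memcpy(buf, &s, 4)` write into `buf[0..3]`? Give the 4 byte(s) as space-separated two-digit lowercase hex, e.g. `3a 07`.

fa a1 d0 36

[24+:8] state=-6 & 0xff = 0xfa; word=0xfa000000
[7+:17] id=-48224 & 0x1ffff = 0x143a0; word=0xfaa1d000
[0+:7] opcode=54 & 0x7f = 0x36; word=0xfaa1d036
word = 0xfaa1d036 → big-endian bytes:
  [0]=0xfa  [1]=0xa1  [2]=0xd0  [3]=0x36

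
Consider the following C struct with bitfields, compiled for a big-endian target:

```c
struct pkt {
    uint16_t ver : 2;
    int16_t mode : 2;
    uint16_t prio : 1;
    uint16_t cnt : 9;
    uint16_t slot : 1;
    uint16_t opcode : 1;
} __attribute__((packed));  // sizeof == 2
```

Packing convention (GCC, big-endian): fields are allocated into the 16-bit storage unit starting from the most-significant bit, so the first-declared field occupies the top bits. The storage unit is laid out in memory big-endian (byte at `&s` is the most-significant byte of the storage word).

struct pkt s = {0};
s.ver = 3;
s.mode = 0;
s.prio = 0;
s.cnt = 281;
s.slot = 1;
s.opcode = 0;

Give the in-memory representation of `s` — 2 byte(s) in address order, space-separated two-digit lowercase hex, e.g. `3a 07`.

[14+:2] ver=3 & 0x3 = 0x3; word=0xc000
[12+:2] mode=0 & 0x3 = 0x0; word=0xc000
[11+:1] prio=0 & 0x1 = 0x0; word=0xc000
[2+:9] cnt=281 & 0x1ff = 0x119; word=0xc464
[1+:1] slot=1 & 0x1 = 0x1; word=0xc466
[0+:1] opcode=0 & 0x1 = 0x0; word=0xc466
word = 0xc466 → big-endian bytes:
  [0]=0xc4  [1]=0x66

c4 66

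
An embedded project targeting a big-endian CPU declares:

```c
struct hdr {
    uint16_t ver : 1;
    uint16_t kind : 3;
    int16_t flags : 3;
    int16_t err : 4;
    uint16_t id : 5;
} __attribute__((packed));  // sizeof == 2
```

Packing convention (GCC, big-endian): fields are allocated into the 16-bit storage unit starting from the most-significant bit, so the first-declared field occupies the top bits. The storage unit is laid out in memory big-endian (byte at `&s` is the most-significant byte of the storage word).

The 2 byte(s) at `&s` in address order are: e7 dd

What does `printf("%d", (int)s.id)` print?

29

[0]=0xe7 [1]=0xdd (big-endian) → word 0xe7dd
ver [15+:1] = (word>>15) & 0x1 = 1
kind [12+:3] = (word>>12) & 0x7 = 6
flags [9+:3] = (word>>9) & 0x7 = 3
err [5+:4] = (word>>5) & 0xf = 14
id [0+:5] = (word>>0) & 0x1f = 29  ←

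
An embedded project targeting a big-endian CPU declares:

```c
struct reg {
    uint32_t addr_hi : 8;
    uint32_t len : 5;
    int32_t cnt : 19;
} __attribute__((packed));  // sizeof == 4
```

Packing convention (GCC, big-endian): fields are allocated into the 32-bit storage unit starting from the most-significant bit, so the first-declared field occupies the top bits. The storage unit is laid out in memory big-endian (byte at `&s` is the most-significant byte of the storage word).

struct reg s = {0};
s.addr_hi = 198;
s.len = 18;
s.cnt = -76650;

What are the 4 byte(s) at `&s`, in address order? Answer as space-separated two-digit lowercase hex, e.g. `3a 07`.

[24+:8] addr_hi=198 & 0xff = 0xc6; word=0xc6000000
[19+:5] len=18 & 0x1f = 0x12; word=0xc6900000
[0+:19] cnt=-76650 & 0x7ffff = 0x6d496; word=0xc696d496
word = 0xc696d496 → big-endian bytes:
  [0]=0xc6  [1]=0x96  [2]=0xd4  [3]=0x96

c6 96 d4 96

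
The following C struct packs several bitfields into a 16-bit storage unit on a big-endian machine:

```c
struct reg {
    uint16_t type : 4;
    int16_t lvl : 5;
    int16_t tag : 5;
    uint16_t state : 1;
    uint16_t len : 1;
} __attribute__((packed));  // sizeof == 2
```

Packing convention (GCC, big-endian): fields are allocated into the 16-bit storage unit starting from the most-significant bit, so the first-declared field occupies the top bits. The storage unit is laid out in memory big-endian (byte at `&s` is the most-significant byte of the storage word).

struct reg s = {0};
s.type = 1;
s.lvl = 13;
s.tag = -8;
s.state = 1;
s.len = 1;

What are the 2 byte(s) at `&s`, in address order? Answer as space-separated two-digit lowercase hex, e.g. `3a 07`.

type:4 = 1 → 0x1 << 12 → word 0x1000
lvl:5 = 13 → 0xd << 7 → word 0x1680
tag:5 = -8 → 0x18 << 2 → word 0x16e0
state:1 = 1 → 0x1 << 1 → word 0x16e2
len:1 = 1 → 0x1 << 0 → word 0x16e3
word = 0x16e3 → big-endian bytes:
  [0]=0x16  [1]=0xe3

16 e3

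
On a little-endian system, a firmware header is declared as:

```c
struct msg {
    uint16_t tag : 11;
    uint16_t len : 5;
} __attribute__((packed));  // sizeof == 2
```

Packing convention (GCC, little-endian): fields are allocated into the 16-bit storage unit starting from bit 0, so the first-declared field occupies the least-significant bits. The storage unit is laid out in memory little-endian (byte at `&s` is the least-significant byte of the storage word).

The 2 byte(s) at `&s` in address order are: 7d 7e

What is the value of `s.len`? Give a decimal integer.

15

[0]=0x7d [1]=0x7e (little-endian) → word 0x7e7d
tag:11 @ bit 0 → (0x7e7d>>0)&0x7ff = 0x67d
len:5 @ bit 11 → (0x7e7d>>11)&0x1f = 0xf  ←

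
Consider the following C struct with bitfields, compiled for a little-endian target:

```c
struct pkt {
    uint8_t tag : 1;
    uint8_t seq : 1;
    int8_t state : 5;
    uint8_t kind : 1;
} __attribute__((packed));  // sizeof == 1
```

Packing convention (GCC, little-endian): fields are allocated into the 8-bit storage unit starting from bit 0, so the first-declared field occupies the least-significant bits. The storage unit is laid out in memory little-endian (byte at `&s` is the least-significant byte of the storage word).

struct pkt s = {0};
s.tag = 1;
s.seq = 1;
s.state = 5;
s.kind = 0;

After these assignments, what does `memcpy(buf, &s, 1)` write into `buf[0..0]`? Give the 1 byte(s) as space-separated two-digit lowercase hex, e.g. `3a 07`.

[0+:1] tag=1 & 0x1 = 0x1; word=0x01
[1+:1] seq=1 & 0x1 = 0x1; word=0x03
[2+:5] state=5 & 0x1f = 0x5; word=0x17
[7+:1] kind=0 & 0x1 = 0x0; word=0x17
word = 0x17 → little-endian bytes:
  [0]=0x17

17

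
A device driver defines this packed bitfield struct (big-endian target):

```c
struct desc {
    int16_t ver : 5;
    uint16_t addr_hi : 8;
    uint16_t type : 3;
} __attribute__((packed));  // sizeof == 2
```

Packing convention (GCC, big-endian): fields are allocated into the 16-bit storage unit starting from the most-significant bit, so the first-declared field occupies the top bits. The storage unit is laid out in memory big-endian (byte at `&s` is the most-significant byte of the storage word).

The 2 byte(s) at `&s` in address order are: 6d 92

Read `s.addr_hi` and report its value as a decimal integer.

[0]=0x6d [1]=0x92 (big-endian) → word 0x6d92
ver [11+:5] = (word>>11) & 0x1f = 13
addr_hi [3+:8] = (word>>3) & 0xff = 178  ←
type [0+:3] = (word>>0) & 0x7 = 2

178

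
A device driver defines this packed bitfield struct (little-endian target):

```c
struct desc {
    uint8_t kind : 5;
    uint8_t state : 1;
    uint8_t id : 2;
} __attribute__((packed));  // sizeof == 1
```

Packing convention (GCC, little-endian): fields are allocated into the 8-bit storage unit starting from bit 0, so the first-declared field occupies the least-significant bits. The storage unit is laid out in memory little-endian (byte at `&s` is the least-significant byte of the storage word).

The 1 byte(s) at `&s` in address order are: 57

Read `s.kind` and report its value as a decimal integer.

23

[0]=0x57 (little-endian) → word 0x57
kind:5 @ bit 0 → (0x57>>0)&0x1f = 0x17  ←
state:1 @ bit 5 → (0x57>>5)&0x1 = 0x0
id:2 @ bit 6 → (0x57>>6)&0x3 = 0x1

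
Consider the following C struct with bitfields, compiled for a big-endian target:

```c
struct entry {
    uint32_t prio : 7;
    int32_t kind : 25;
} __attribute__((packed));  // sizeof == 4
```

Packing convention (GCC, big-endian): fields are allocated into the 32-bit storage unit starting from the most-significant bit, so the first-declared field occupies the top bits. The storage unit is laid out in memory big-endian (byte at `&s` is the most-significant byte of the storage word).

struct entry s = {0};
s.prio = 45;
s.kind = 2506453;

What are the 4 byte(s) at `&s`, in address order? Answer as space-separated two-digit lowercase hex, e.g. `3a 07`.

[25+:7] prio=45 & 0x7f = 0x2d; word=0x5a000000
[0+:25] kind=2506453 & 0x1ffffff = 0x263ed5; word=0x5a263ed5
word = 0x5a263ed5 → big-endian bytes:
  [0]=0x5a  [1]=0x26  [2]=0x3e  [3]=0xd5

5a 26 3e d5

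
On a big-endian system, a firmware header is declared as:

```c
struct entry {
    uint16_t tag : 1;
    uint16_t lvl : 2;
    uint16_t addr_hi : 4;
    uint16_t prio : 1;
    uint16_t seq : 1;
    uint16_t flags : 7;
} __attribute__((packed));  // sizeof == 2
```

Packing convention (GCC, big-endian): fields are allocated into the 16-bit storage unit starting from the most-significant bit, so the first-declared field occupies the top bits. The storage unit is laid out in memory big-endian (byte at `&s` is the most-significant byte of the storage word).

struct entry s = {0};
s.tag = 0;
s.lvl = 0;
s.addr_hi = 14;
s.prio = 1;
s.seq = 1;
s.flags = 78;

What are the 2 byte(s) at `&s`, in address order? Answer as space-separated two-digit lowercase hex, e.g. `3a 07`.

1d ce

[15+:1] tag=0 & 0x1 = 0x0; word=0x0000
[13+:2] lvl=0 & 0x3 = 0x0; word=0x0000
[9+:4] addr_hi=14 & 0xf = 0xe; word=0x1c00
[8+:1] prio=1 & 0x1 = 0x1; word=0x1d00
[7+:1] seq=1 & 0x1 = 0x1; word=0x1d80
[0+:7] flags=78 & 0x7f = 0x4e; word=0x1dce
word = 0x1dce → big-endian bytes:
  [0]=0x1d  [1]=0xce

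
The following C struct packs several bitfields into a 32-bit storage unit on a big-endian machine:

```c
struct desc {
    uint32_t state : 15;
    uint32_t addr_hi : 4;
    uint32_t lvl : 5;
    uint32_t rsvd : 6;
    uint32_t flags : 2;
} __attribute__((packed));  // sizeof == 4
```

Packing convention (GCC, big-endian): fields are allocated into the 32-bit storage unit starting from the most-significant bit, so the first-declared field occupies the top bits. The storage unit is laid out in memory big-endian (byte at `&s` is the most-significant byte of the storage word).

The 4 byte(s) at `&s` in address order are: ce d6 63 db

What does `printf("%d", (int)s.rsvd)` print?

54

[0]=0xce [1]=0xd6 [2]=0x63 [3]=0xdb (big-endian) → word 0xced663db
state [17+:15] = (word>>17) & 0x7fff = 26475
addr_hi [13+:4] = (word>>13) & 0xf = 3
lvl [8+:5] = (word>>8) & 0x1f = 3
rsvd [2+:6] = (word>>2) & 0x3f = 54  ←
flags [0+:2] = (word>>0) & 0x3 = 3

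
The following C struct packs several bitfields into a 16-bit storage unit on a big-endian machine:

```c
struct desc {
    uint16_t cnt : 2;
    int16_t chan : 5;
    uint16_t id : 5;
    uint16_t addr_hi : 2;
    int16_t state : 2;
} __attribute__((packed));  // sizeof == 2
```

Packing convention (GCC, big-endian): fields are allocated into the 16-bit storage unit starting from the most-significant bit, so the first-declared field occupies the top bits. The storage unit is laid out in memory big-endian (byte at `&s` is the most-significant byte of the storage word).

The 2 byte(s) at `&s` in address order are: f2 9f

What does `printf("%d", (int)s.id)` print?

9

[0]=0xf2 [1]=0x9f (big-endian) → word 0xf29f
cnt [14+:2] = (word>>14) & 0x3 = 3
chan [9+:5] = (word>>9) & 0x1f = 25
id [4+:5] = (word>>4) & 0x1f = 9  ←
addr_hi [2+:2] = (word>>2) & 0x3 = 3
state [0+:2] = (word>>0) & 0x3 = 3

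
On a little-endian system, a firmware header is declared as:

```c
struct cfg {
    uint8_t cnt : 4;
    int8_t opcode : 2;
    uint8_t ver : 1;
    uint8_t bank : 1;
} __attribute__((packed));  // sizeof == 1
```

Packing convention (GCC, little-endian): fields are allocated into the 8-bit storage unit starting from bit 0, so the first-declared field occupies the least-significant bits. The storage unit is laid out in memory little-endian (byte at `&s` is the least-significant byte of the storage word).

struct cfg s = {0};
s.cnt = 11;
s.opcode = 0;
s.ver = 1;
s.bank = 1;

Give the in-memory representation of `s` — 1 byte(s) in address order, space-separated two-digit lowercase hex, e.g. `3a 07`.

[0+:4] cnt=11 & 0xf = 0xb; word=0x0b
[4+:2] opcode=0 & 0x3 = 0x0; word=0x0b
[6+:1] ver=1 & 0x1 = 0x1; word=0x4b
[7+:1] bank=1 & 0x1 = 0x1; word=0xcb
word = 0xcb → little-endian bytes:
  [0]=0xcb

cb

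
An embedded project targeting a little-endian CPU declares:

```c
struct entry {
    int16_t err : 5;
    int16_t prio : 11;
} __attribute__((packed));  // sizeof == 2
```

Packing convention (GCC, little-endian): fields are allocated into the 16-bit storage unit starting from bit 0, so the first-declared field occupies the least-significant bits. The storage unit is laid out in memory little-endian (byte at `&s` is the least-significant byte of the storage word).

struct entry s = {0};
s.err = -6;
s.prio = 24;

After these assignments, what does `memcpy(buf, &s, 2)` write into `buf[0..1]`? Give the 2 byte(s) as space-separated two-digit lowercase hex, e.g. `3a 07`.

[0+:5] err=-6 & 0x1f = 0x1a; word=0x001a
[5+:11] prio=24 & 0x7ff = 0x18; word=0x031a
word = 0x031a → little-endian bytes:
  [0]=0x1a  [1]=0x03

1a 03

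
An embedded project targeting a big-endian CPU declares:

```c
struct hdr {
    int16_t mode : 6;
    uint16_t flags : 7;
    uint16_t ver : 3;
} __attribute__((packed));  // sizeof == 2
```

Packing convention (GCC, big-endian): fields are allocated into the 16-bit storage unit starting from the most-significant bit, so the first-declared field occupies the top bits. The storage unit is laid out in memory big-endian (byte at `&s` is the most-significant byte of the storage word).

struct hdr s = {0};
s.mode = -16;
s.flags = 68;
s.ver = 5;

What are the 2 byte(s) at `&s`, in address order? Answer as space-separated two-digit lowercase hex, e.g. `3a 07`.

c2 25

mode (6b) val=-16 bits=0x30 at bit 10: 0xc000
flags (7b) val=68 bits=0x44 at bit 3: 0xc220
ver (3b) val=5 bits=0x5 at bit 0: 0xc225
word = 0xc225 → big-endian bytes:
  [0]=0xc2  [1]=0x25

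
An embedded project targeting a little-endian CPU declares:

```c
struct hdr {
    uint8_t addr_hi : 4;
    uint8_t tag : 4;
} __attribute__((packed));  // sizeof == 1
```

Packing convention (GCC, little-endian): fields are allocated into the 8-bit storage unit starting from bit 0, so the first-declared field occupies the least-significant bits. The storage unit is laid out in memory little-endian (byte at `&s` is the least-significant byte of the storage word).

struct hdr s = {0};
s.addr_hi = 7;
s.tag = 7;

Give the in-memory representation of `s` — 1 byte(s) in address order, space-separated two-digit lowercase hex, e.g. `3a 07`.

77

addr_hi (4b) val=7 bits=0x7 at bit 0: 0x07
tag (4b) val=7 bits=0x7 at bit 4: 0x77
word = 0x77 → little-endian bytes:
  [0]=0x77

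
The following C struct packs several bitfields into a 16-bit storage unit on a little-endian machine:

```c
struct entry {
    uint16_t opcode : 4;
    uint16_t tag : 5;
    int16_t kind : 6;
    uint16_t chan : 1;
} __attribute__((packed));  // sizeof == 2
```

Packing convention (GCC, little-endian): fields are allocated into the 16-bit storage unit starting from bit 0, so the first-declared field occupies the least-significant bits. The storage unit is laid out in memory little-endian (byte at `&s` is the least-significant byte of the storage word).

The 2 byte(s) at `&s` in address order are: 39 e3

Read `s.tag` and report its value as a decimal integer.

19

[0]=0x39 [1]=0xe3 (little-endian) → word 0xe339
opcode [0+:4] = (word>>0) & 0xf = 9
tag [4+:5] = (word>>4) & 0x1f = 19  ←
kind [9+:6] = (word>>9) & 0x3f = 49
chan [15+:1] = (word>>15) & 0x1 = 1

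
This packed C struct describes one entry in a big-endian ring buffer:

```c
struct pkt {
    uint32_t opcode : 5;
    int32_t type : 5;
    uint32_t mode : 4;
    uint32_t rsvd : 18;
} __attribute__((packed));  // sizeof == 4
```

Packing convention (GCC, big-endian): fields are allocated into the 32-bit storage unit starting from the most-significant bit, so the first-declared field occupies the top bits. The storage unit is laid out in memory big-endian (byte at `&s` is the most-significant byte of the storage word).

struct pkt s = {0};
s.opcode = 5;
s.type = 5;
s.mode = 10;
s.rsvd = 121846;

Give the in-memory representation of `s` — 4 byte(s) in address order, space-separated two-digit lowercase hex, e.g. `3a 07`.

29 69 db f6

opcode (5b) val=5 bits=0x5 at bit 27: 0x28000000
type (5b) val=5 bits=0x5 at bit 22: 0x29400000
mode (4b) val=10 bits=0xa at bit 18: 0x29680000
rsvd (18b) val=121846 bits=0x1dbf6 at bit 0: 0x2969dbf6
word = 0x2969dbf6 → big-endian bytes:
  [0]=0x29  [1]=0x69  [2]=0xdb  [3]=0xf6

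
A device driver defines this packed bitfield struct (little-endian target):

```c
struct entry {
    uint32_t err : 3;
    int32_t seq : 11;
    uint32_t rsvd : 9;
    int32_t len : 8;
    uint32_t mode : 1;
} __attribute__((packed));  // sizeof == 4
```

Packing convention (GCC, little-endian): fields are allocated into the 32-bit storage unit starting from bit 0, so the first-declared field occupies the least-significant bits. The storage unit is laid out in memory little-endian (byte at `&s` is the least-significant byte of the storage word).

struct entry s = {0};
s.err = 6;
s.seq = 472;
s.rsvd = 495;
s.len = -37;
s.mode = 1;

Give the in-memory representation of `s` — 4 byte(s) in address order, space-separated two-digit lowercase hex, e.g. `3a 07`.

c6 ce fb ed

[0+:3] err=6 & 0x7 = 0x6; word=0x00000006
[3+:11] seq=472 & 0x7ff = 0x1d8; word=0x00000ec6
[14+:9] rsvd=495 & 0x1ff = 0x1ef; word=0x007bcec6
[23+:8] len=-37 & 0xff = 0xdb; word=0x6dfbcec6
[31+:1] mode=1 & 0x1 = 0x1; word=0xedfbcec6
word = 0xedfbcec6 → little-endian bytes:
  [0]=0xc6  [1]=0xce  [2]=0xfb  [3]=0xed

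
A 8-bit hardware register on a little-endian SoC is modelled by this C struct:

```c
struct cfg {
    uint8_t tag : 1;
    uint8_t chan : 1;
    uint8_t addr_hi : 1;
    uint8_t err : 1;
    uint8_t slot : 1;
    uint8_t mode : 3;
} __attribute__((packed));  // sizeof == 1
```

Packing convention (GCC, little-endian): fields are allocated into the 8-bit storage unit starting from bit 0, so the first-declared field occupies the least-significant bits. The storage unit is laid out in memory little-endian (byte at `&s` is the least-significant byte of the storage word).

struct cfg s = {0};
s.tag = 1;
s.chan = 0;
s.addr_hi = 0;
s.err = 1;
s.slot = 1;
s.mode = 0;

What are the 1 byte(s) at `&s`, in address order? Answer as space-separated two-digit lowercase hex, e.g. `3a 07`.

19

tag:1 = 1 → 0x1 << 0 → word 0x01
chan:1 = 0 → 0x0 << 1 → word 0x01
addr_hi:1 = 0 → 0x0 << 2 → word 0x01
err:1 = 1 → 0x1 << 3 → word 0x09
slot:1 = 1 → 0x1 << 4 → word 0x19
mode:3 = 0 → 0x0 << 5 → word 0x19
word = 0x19 → little-endian bytes:
  [0]=0x19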